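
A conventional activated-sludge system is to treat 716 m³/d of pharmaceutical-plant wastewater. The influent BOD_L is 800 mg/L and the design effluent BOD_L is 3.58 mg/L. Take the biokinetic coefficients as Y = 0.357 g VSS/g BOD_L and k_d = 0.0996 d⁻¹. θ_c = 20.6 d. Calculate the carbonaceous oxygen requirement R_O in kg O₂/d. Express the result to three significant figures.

R_O ≈ 476 kg O₂/d

The observed yield is Y_obs = Y/(1 + k_d·θ_c) = 0.357 / (1 + 0.0996 × 20.6) = 0.357 / 3.052 = 0.1170 g VSS per g BOD_L removed.
Mass of BOD_L removed per day: Q(S₀ − S) = 716 × 796.4 g/m³ = 570.2 kg/d.
Net sludge production P_X = 0.1170 × 570.2 = 66.71 kg VSS/d.
Carbonaceous O₂ demand = substrate oxidised − cell-mass equivalent = 570.2 − 1.42 × 66.71 = 475.5 kg O₂/d.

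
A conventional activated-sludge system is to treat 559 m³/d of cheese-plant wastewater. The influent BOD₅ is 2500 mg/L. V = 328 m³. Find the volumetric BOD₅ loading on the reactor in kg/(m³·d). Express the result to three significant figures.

Volumetric loading L_v = Q·S₀ / V = 559 × 2500 g/m³ / 328.0 m³ = 4261 g/(m³·d) = 4.261 kg BOD₅/(m³·d).

L_v ≈ 4.26 kg BOD₅/(m³·d)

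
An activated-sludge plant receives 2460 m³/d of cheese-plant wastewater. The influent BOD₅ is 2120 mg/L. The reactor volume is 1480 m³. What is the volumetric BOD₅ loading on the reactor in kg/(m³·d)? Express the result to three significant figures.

L_v = Q S₀ / V = 2460 × 2120 × 10⁻³ / 1480 = 3.524 kg/(m³·d).

L_v ≈ 3.52 kg BOD₅/(m³·d)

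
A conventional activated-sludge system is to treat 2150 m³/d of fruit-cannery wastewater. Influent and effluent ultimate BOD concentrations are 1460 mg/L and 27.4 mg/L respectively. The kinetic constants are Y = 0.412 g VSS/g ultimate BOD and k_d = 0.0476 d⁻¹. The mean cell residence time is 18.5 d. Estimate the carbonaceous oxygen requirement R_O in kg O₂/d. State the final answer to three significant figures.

Observed yield with endogenous decay: Y_obs = Y / (1 + k_d·θ_c) = 0.412 / (1 + 0.0476 × 18.5) = 0.412 / 1.881 = 0.2191 g VSS/g ultimate BOD.
Mass of ultimate BOD removed per day: Q(S₀ − S) = 2150 × 1433 g/m³ = 3080 kg/d.
P_X = Y_obs·Q·(S₀ − S) = 0.2191 × 3080 = 674.8 kg VSS/d.
Carbonaceous O₂ demand = substrate oxidised − cell-mass equivalent = 3080 − 1.42 × 674.8 = 2122 kg O₂/d.

R_O ≈ 2120 kg O₂/d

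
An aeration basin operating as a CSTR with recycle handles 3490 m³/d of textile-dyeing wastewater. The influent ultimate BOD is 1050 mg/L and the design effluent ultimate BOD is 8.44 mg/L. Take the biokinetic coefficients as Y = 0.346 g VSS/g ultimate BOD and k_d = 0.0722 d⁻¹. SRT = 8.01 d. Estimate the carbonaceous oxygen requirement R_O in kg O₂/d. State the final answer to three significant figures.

R_O ≈ 2500 kg O₂/d

Observed yield with endogenous decay: Y_obs = Y / (1 + k_d·θ_c) = 0.346 / (1 + 0.0722 × 8.01) = 0.346 / 1.578 = 0.2192 g VSS/g ultimate BOD.
Substrate removed = Q·(S₀ − S) = 3490 m³/d × (1050 − 8.44) g/m³ = 3.64×10^6 g/d = 3635 kg/d.
Net sludge production P_X = 0.2192 × 3635 = 796.9 kg VSS/d.
R_O = Q·ΔS − 1.42 P_X = 3635 − 1132 = 2503 kg O₂/d.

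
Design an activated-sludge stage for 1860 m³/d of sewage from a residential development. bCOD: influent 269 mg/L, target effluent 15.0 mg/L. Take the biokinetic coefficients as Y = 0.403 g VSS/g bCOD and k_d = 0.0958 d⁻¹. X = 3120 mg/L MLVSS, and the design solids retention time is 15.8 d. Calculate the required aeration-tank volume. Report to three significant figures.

V ≈ 384 m³

Steady-state biomass mass balance: V·X·(1 + k_d·θ_c) = Y·Q·(S₀ − S)·θ_c, so V = 0.403 × 1860 × (269 − 15.0) × 15.8 / [3120 × (1 + 0.0958 × 15.8)] = 3.01×10^6 / 7843 = 383.6 m³.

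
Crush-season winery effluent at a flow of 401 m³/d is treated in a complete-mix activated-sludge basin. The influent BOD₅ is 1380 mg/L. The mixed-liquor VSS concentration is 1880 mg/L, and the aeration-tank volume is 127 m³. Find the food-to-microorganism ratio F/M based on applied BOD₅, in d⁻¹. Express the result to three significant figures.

F/M = Q·S₀ / (V·X) = 401 × 1380 / (127.0 × 1880) = 2.318 g BOD₅·(g VSS·d)⁻¹.

F/M ≈ 2.32 d⁻¹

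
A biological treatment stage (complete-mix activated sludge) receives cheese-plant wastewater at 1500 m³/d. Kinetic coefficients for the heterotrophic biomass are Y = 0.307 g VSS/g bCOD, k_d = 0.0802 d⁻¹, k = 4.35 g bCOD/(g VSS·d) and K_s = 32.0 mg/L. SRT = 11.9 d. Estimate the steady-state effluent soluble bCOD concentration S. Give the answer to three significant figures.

From the Monod/SRT balance for a CMAS, S = K_s·(1+k_d θ_c)/[θ_c·(Y k − k_d) − 1] = 32.0 × (1 + 0.0802 × 11.9) / [11.9 × (0.307 × 4.35 − 0.0802) − 1] = 62.54 / 13.94 = 4.487 mg/L.

S ≈ 4.49 mg/L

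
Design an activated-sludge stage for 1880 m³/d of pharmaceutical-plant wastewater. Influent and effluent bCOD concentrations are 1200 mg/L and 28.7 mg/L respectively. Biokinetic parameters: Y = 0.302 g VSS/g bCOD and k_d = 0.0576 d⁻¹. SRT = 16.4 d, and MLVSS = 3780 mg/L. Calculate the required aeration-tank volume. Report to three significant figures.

Steady-state biomass mass balance: V·X·(1 + k_d·θ_c) = Y·Q·(S₀ − S)·θ_c, so V = 0.302 × 1880 × (1200 − 28.7) × 16.4 / [3780 × (1 + 0.0576 × 16.4)] = 1.09×10^7 / 7351 = 1484 m³.

V ≈ 1480 m³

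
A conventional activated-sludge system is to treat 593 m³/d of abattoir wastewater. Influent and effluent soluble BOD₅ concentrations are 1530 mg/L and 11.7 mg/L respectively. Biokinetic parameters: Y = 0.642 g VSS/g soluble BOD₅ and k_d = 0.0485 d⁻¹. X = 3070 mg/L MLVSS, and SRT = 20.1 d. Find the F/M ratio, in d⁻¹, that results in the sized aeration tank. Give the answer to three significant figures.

F/M ≈ 0.154 d⁻¹

Rearranging the biomass balance for a CMAS with decay, V = Y·Q·ΔS·θ_c / [X·(1+k_d θ_c)] = 0.642 × 593 × (1530 − 11.7) × 20.1 / [3070 × (1 + 0.0485 × 20.1)] = 1.16×10^7 / 6063 = 1916 m³.
F/M = Q·S₀ / (V·X) = 593 × 1530 / (1916 × 3070) = 0.1542 g soluble BOD₅·(g VSS·d)⁻¹.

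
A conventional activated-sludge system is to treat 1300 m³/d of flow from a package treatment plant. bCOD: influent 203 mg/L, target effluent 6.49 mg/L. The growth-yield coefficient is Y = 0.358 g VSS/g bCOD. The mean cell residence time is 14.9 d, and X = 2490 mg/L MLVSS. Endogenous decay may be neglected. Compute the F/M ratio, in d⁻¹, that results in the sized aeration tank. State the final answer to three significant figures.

With k_d = 0 the design equation reduces to V = Y Q (S₀−S) θ_c / X = 0.358 × 1300 × (203 − 6.49) × 14.9 / 2490 = 547.3 m³.
F/M = Q·S₀ / (V·X) = 1300 × 203 / (547.3 × 2490) = 0.1937 g bCOD·(g VSS·d)⁻¹.

F/M ≈ 0.194 d⁻¹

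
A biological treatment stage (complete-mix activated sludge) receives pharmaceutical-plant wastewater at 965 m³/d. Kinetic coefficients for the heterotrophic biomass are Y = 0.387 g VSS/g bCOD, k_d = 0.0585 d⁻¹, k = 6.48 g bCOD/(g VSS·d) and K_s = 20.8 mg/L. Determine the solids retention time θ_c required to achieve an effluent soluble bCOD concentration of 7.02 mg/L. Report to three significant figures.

At the target effluent, Y k S/(K_s+S) = 0.387×6.48×7.02/27.82 = 0.6328 d⁻¹.
1/θ_c = 0.6328 − 0.0585 = 0.5743 d⁻¹, so θ_c = 1.741 d.

θ_c ≈ 1.74 d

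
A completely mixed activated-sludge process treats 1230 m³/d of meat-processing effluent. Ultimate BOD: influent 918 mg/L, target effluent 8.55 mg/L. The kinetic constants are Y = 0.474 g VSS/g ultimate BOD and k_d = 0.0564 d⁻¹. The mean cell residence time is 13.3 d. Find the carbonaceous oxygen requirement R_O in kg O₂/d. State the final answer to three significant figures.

Y_obs = Y / (1 + k_d θ_c) = 0.474 / (1 + 0.0564 × 13.3) = 0.474 / 1.750 = 0.2708.
Mass of ultimate BOD removed per day: Q(S₀ − S) = 1230 × 909.5 g/m³ = 1119 kg/d.
Biomass synthesised: P_X = Y_obs × 1119 = 303.0 kg VSS/d.
Carbonaceous O₂ demand = substrate oxidised − cell-mass equivalent = 1119 − 1.42 × 303.0 = 688.4 kg O₂/d.

R_O ≈ 688 kg O₂/d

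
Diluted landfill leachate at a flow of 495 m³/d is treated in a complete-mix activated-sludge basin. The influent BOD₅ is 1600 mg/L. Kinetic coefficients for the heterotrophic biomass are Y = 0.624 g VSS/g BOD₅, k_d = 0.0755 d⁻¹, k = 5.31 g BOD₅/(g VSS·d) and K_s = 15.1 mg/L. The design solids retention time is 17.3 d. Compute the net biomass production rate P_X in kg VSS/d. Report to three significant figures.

Effluent substrate depends only on kinetics and SRT: S = K_s(1 + k_d θ_c) / [θ_c(Yk − k_d) − 1] = 15.1 × (1 + 0.0755 × 17.3) / [17.3 × (0.624 × 5.31 − 0.0755) − 1] = 34.82 / 55.02 = 0.6330 mg/L.
The observed yield is Y_obs = Y/(1 + k_d·θ_c) = 0.624 / (1 + 0.0755 × 17.3) = 0.624 / 2.306 = 0.2706 g VSS per g BOD₅ removed.
Q·(S₀ − S) = 495 × (1600 − 0.633) × 10⁻³ = 791.7 kg/d removed.
So the net sludge growth is P_X = 0.2706 × 791.7 = 214.2 kg VSS/d.

P_X ≈ 214 kg VSS/d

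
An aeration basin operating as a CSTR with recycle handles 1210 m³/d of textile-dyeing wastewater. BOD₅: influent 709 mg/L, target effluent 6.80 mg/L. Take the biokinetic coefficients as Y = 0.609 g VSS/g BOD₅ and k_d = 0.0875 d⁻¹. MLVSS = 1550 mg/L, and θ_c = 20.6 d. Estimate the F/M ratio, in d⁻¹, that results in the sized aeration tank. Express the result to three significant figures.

Steady-state biomass mass balance: V·X·(1 + k_d·θ_c) = Y·Q·(S₀ − S)·θ_c, so V = 0.609 × 1210 × (709 − 6.80) × 20.6 / [1550 × (1 + 0.0875 × 20.6)] = 1.07×10^7 / 4344 = 2454 m³.
F/M = applied load / biomass = Q·S₀/(V·X) = 1210 × 709 / (2454 × 1550) = 0.2256 d⁻¹.

F/M ≈ 0.226 d⁻¹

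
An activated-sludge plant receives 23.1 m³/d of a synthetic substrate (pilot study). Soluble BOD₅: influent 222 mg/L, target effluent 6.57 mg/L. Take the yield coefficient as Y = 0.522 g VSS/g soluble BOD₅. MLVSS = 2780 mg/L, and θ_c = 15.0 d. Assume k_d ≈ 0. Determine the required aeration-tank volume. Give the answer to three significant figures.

V·X = Y·Q·ΔS·θ_c gives V = 0.522 × 23.1 × (222 − 6.57) × 15.0 / 2780 = 14.02 m³.

V ≈ 14.0 m³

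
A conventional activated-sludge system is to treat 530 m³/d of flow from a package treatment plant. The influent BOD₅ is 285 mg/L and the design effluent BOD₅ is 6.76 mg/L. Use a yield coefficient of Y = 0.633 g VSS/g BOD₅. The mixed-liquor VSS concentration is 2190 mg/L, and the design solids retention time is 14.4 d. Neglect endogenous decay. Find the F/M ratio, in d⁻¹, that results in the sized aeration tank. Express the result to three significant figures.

F/M ≈ 0.112 d⁻¹

Biomass mass balance (decay neglected): V·X = Y·Q·(S₀ − S)·θ_c, so V = 0.633 × 530 × (285 − 6.76) × 14.4 / 2190 = 613.8 m³.
Food-to-microorganism ratio F/M = Q S₀ / (V X) = 530 × 285 / (613.8 × 2190) = 0.1124 d⁻¹.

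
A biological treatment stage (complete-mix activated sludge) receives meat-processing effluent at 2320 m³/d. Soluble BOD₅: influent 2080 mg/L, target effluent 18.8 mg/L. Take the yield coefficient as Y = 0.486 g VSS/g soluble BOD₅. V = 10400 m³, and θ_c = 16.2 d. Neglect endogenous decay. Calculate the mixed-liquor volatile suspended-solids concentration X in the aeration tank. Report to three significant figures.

X ≈ 3620 mg/L

Without decay, X = Y Q (S₀−S) θ_c / V = 0.486 × 2320 × (2080 − 18.8) × 16.2 / 10400 = 3620 mg/L.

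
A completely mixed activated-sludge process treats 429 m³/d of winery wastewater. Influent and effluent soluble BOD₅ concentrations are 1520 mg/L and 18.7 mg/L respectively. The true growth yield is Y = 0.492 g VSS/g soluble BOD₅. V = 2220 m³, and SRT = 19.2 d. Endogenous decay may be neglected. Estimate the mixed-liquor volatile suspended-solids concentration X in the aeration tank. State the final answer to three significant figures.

X ≈ 2740 mg/L

X = Y·Q·ΔS·θ_c / V = 0.492 × 429 × (1520 − 18.7) × 19.2 / 2220 = 2741 mg/L.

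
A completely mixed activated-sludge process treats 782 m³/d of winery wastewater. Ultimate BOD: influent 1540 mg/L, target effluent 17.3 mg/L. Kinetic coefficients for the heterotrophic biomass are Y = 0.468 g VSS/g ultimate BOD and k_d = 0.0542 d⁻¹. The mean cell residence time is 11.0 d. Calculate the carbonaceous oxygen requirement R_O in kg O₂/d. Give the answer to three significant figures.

R_O ≈ 695 kg O₂/d

Correct the yield for decay: Y_obs = Y/(1 + k_d θ_c) = 0.468 / (1 + 0.0542 × 11.0) = 0.468 / 1.596 = 0.2932.
Mass of ultimate BOD removed per day: Q(S₀ − S) = 782 × 1523 g/m³ = 1191 kg/d.
Net sludge production P_X = 0.2932 × 1191 = 349.1 kg VSS/d.
Carbonaceous O₂ demand = substrate oxidised − cell-mass equivalent = 1191 − 1.42 × 349.1 = 695.0 kg O₂/d.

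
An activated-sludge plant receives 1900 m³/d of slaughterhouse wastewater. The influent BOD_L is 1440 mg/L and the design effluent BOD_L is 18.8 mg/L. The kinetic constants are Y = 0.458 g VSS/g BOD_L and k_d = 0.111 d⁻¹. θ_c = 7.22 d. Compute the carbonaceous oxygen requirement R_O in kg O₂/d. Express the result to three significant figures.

R_O ≈ 1730 kg O₂/d

Y_obs = Y / (1 + k_d θ_c) = 0.458 / (1 + 0.111 × 7.22) = 0.458 / 1.801 = 0.2542.
ΔS = 1440 − 18.8 = 1421 mg/L, so the substrate removal rate is 1900 × 1421/1000 = 2700 kg BOD_L/d.
Net sludge production P_X = 0.2542 × 2700 = 686.5 kg VSS/d.
R_O = Q·(S₀ − S) − 1.42·P_X = 2700 − 1.42 × 686.5 = 1725 kg O₂/d.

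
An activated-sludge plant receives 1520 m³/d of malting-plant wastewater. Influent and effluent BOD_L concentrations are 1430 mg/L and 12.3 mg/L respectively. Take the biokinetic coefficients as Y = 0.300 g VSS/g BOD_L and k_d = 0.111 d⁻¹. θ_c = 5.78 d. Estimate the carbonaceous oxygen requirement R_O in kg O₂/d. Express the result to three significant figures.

R_O ≈ 1600 kg O₂/d

Correct the yield for decay: Y_obs = Y/(1 + k_d θ_c) = 0.300 / (1 + 0.111 × 5.78) = 0.300 / 1.642 = 0.1828.
ΔS = 1430 − 12.3 = 1418 mg/L, so the substrate removal rate is 1520 × 1418/1000 = 2155 kg BOD_L/d.
Biomass synthesised: P_X = Y_obs × 2155 = 393.8 kg VSS/d.
R_O = Q·ΔS − 1.42 P_X = 2155 − 559.2 = 1596 kg O₂/d.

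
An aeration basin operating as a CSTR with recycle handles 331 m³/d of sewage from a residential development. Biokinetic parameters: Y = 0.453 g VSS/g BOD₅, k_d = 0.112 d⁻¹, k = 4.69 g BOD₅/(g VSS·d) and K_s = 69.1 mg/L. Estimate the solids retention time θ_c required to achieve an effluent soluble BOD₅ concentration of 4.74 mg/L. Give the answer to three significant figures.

θ_c ≈ 41.0 d

From 1/θ_c = Y·k·S/(K_s + S) − k_d: Y·k·S/(K_s+S) = 0.453 × 4.69 × 4.74 / (69.1 + 4.74) = 0.1364 d⁻¹.
θ_c = 1/(μ − k_d) = 1/(0.1364 − 0.112) = 1/0.02438 = 41.01 d.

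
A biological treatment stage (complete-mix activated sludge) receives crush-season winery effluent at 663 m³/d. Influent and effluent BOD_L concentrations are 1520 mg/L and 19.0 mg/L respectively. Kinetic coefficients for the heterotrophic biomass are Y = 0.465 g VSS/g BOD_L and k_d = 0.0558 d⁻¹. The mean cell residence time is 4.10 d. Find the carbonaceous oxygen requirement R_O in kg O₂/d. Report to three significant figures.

Observed yield with endogenous decay: Y_obs = Y / (1 + k_d·θ_c) = 0.465 / (1 + 0.0558 × 4.10) = 0.465 / 1.229 = 0.3784 g VSS/g BOD_L.
Substrate removed = Q·(S₀ − S) = 663 m³/d × (1520 − 19.0) g/m³ = 9.95×10^5 g/d = 995.2 kg/d.
P_X = Y_obs·Q·(S₀ − S) = 0.3784 × 995.2 = 376.6 kg VSS/d.
R_O = Q·(S₀ − S) − 1.42·P_X = 995.2 − 1.42 × 376.6 = 460.4 kg O₂/d.

R_O ≈ 460 kg O₂/d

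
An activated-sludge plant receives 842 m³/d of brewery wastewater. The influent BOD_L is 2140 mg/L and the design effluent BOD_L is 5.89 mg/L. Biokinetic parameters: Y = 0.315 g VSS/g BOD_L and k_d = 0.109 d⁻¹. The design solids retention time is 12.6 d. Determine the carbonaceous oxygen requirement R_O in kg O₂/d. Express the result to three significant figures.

Observed yield with endogenous decay: Y_obs = Y / (1 + k_d·θ_c) = 0.315 / (1 + 0.109 × 12.6) = 0.315 / 2.373 = 0.1327 g VSS/g BOD_L.
ΔS = 2140 − 5.89 = 2134 mg/L, so the substrate removal rate is 842 × 2134/1000 = 1797 kg BOD_L/d.
Net sludge production P_X = 0.1327 × 1797 = 238.5 kg VSS/d.
Carbonaceous O₂ demand = substrate oxidised − cell-mass equivalent = 1797 − 1.42 × 238.5 = 1458 kg O₂/d.

R_O ≈ 1460 kg O₂/d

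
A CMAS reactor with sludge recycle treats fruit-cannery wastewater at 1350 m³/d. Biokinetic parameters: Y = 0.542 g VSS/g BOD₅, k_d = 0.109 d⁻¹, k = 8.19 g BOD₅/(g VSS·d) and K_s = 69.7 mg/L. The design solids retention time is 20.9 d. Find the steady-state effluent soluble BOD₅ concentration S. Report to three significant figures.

S ≈ 2.55 mg/L

Effluent substrate depends only on kinetics and SRT: S = K_s(1 + k_d θ_c) / [θ_c(Yk − k_d) − 1] = 69.7 × (1 + 0.109 × 20.9) / [20.9 × (0.542 × 8.19 − 0.109) − 1] = 228.5 / 89.50 = 2.553 mg/L.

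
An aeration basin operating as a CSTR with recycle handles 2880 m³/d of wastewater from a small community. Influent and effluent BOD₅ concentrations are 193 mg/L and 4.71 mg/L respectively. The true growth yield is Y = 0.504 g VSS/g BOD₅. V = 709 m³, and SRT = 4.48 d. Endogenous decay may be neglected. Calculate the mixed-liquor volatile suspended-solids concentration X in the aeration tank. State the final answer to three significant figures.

X ≈ 1730 mg/L

X = Y·Q·ΔS·θ_c / V = 0.504 × 2880 × (193 − 4.71) × 4.48 / 709 = 1727 mg/L.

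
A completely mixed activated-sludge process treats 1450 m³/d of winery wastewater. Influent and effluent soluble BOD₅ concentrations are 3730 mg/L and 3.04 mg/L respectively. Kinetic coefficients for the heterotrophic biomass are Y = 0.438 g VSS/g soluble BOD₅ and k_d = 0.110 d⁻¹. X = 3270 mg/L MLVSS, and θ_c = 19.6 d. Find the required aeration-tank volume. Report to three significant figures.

Rearranging the biomass balance for a CMAS with decay, V = Y·Q·ΔS·θ_c / [X·(1+k_d θ_c)] = 0.438 × 1450 × (3730 − 3.04) × 19.6 / [3270 × (1 + 0.110 × 19.6)] = 4.64×10^7 / 10320 = 4495 m³.

V ≈ 4500 m³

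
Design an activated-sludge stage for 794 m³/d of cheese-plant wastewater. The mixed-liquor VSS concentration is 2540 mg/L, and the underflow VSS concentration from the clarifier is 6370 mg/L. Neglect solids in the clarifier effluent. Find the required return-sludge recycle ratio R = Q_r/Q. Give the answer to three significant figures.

R ≈ 0.663

R = Q_r/Q = X/(X_r − X) = 2540 / (6370 − 2540) = 0.6632.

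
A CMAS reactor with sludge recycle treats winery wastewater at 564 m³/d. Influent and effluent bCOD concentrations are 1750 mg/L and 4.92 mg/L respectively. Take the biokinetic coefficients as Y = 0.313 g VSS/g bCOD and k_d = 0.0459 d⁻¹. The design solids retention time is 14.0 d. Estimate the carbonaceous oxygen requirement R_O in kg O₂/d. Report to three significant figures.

R_O ≈ 718 kg O₂/d

Observed yield with endogenous decay: Y_obs = Y / (1 + k_d·θ_c) = 0.313 / (1 + 0.0459 × 14.0) = 0.313 / 1.643 = 0.1906 g VSS/g bCOD.
ΔS = 1750 − 4.92 = 1745 mg/L, so the substrate removal rate is 564 × 1745/1000 = 984.2 kg bCOD/d.
P_X = Y_obs·Q·(S₀ − S) = 0.1906 × 984.2 = 187.5 kg VSS/d.
R_O = Q·(S₀ − S) − 1.42·P_X = 984.2 − 1.42 × 187.5 = 717.9 kg O₂/d.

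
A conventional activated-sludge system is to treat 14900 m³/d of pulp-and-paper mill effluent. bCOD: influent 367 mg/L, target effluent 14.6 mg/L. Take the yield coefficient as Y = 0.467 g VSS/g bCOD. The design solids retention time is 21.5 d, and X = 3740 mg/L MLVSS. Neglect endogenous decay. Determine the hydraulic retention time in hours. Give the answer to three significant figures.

τ ≈ 22.7 h

V·X = Y·Q·ΔS·θ_c gives V = 0.467 × 14900 × (367 − 14.6) × 21.5 / 3740 = 14096 m³.
HRT = V/Q = 14096 m³ / 14900 m³·d⁻¹ = 0.9461 d × 24 = 22.71 h.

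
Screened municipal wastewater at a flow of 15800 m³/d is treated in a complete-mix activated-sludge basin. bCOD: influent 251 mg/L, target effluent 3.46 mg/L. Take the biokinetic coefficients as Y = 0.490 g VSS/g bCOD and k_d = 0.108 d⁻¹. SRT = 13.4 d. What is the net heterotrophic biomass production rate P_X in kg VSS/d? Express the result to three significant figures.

P_X ≈ 783 kg VSS/d

Correct the yield for decay: Y_obs = Y/(1 + k_d θ_c) = 0.490 / (1 + 0.108 × 13.4) = 0.490 / 2.447 = 0.2002.
Q·(S₀ − S) = 15800 × (251 − 3.46) × 10⁻³ = 3911 kg/d removed.
So the net sludge growth is P_X = 0.2002 × 3911 = 783.1 kg VSS/d.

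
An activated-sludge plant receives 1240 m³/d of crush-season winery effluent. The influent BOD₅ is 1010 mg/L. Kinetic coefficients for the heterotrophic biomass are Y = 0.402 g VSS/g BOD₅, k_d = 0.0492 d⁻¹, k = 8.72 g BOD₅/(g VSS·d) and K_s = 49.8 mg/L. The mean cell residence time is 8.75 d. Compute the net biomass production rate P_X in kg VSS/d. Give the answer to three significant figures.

For a completely mixed reactor with recycle the Lawrence–McCarty relation gives S = K_s·(1 + k_d·θ_c) / [θ_c·(Y·k − k_d) − 1] = 49.8 × (1 + 0.0492 × 8.75) / [8.75 × (0.402 × 8.72 − 0.0492) − 1] = 71.24 / 29.24 = 2.436 mg/L.
Correct the yield for decay: Y_obs = Y/(1 + k_d θ_c) = 0.402 / (1 + 0.0492 × 8.75) = 0.402 / 1.430 = 0.2810.
Substrate removed = Q·(S₀ − S) = 1240 m³/d × (1010 − 2.44) g/m³ = 1.25×10^6 g/d = 1249 kg/d.
P_X = Y_obs · Q(S₀ − S) = 0.2810 × 1249 = 351.1 kg VSS/d.

P_X ≈ 351 kg VSS/d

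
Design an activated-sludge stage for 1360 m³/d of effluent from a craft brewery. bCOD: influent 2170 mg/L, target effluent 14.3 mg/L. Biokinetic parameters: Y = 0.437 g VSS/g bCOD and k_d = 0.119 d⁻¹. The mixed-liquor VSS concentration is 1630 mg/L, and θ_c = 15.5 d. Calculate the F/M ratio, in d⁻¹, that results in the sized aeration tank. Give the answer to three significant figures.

Steady-state biomass mass balance: V·X·(1 + k_d·θ_c) = Y·Q·(S₀ − S)·θ_c, so V = 0.437 × 1360 × (2170 − 14.3) × 15.5 / [1630 × (1 + 0.119 × 15.5)] = 1.99×10^7 / 4637 = 4283 m³.
Food-to-microorganism ratio F/M = Q S₀ / (V X) = 1360 × 2170 / (4283 × 1630) = 0.4227 d⁻¹.

F/M ≈ 0.423 d⁻¹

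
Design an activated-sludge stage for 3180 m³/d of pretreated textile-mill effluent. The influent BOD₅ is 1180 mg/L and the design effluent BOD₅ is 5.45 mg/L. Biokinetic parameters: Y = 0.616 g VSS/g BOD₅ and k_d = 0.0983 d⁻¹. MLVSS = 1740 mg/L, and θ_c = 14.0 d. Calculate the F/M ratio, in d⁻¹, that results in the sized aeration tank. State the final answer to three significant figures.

F/M ≈ 0.277 d⁻¹

Rearranging the biomass balance for a CMAS with decay, V = Y·Q·ΔS·θ_c / [X·(1+k_d θ_c)] = 0.616 × 3180 × (1180 − 5.45) × 14.0 / [1740 × (1 + 0.0983 × 14.0)] = 3.22×10^7 / 4135 = 7791 m³.
Food-to-microorganism ratio F/M = Q S₀ / (V X) = 3180 × 1180 / (7791 × 1740) = 0.2768 d⁻¹.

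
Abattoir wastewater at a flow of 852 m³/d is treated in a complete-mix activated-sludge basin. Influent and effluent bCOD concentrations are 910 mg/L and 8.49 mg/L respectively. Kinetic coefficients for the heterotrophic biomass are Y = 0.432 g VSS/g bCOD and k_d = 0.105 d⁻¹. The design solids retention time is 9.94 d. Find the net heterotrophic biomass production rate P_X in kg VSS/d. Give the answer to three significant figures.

P_X ≈ 162 kg VSS/d

Correct the yield for decay: Y_obs = Y/(1 + k_d θ_c) = 0.432 / (1 + 0.105 × 9.94) = 0.432 / 2.044 = 0.2114.
Mass of bCOD removed per day: Q(S₀ − S) = 852 × 901.5 g/m³ = 768.1 kg/d.
P_X = Y_obs · Q(S₀ − S) = 0.2114 × 768.1 = 162.4 kg VSS/d.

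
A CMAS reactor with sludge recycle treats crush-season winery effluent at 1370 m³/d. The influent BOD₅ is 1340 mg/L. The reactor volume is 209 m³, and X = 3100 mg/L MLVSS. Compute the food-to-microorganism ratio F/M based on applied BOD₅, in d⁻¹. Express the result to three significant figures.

F/M ≈ 2.83 d⁻¹

F/M = applied load / biomass = Q·S₀/(V·X) = 1370 × 1340 / (209.0 × 3100) = 2.833 d⁻¹.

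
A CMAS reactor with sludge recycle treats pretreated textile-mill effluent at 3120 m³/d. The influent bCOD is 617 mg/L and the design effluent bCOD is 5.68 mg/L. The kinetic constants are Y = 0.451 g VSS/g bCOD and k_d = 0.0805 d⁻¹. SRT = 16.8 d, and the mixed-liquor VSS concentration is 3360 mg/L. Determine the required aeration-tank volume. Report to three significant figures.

From the SRT design equation V = Y Q (S₀−S) θ_c / [X (1 + k_d θ_c)] = 0.451 × 3120 × (617 − 5.68) × 16.8 / [3360 × (1 + 0.0805 × 16.8)] = 1.45×10^7 / 7904 = 1828 m³.

V ≈ 1830 m³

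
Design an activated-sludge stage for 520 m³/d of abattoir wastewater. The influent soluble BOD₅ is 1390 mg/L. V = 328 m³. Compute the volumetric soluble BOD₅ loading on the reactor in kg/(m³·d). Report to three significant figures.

Volumetric loading L_v = Q·S₀ / V = 520 × 1390 g/m³ / 328.0 m³ = 2204 g/(m³·d) = 2.204 kg soluble BOD₅/(m³·d).

L_v ≈ 2.20 kg soluble BOD₅/(m³·d)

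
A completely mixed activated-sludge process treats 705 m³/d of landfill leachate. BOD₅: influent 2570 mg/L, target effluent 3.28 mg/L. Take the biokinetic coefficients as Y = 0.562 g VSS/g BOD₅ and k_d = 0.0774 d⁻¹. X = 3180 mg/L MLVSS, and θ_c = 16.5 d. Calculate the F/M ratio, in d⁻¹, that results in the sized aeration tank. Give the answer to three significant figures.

F/M ≈ 0.246 d⁻¹

Rearranging the biomass balance for a CMAS with decay, V = Y·Q·ΔS·θ_c / [X·(1+k_d θ_c)] = 0.562 × 705 × (2570 − 3.28) × 16.5 / [3180 × (1 + 0.0774 × 16.5)] = 1.68×10^7 / 7241 = 2317 m³.
F/M = Q·S₀ / (V·X) = 705 × 2570 / (2317 × 3180) = 0.2459 g BOD₅·(g VSS·d)⁻¹.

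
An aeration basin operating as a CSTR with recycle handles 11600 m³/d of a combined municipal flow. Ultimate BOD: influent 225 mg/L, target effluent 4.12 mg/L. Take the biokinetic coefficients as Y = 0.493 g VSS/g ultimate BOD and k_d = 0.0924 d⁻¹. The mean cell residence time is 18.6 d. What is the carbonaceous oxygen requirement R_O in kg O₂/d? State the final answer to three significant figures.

Y_obs = Y / (1 + k_d θ_c) = 0.493 / (1 + 0.0924 × 18.6) = 0.493 / 2.719 = 0.1813.
Mass of ultimate BOD removed per day: Q(S₀ − S) = 11600 × 220.9 g/m³ = 2562 kg/d.
Net sludge production P_X = 0.1813 × 2562 = 464.6 kg VSS/d.
R_O = Q·ΔS − 1.42 P_X = 2562 − 659.8 = 1902 kg O₂/d.

R_O ≈ 1900 kg O₂/d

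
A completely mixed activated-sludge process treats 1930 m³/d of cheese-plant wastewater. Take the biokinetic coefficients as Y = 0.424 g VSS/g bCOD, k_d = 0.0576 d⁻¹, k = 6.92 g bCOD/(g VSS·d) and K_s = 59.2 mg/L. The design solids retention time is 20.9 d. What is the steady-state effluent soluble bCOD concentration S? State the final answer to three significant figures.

For a completely mixed reactor with recycle the Lawrence–McCarty relation gives S = K_s·(1 + k_d·θ_c) / [θ_c·(Y·k − k_d) − 1] = 59.2 × (1 + 0.0576 × 20.9) / [20.9 × (0.424 × 6.92 − 0.0576) − 1] = 130.5 / 59.12 = 2.207 mg/L.

S ≈ 2.21 mg/L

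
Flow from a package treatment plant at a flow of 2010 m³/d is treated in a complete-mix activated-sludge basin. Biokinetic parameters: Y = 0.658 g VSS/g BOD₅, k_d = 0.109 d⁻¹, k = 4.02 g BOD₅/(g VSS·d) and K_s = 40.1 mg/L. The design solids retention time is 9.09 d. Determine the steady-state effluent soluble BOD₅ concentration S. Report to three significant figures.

From the Monod/SRT balance for a CMAS, S = K_s·(1+k_d θ_c)/[θ_c·(Y k − k_d) − 1] = 40.1 × (1 + 0.109 × 9.09) / [9.09 × (0.658 × 4.02 − 0.109) − 1] = 79.83 / 22.05 = 3.620 mg/L.

S ≈ 3.62 mg/L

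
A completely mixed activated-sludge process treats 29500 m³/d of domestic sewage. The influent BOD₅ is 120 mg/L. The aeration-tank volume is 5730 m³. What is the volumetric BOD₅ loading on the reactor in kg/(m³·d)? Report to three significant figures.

L_v ≈ 0.618 kg BOD₅/(m³·d)

Volumetric loading L_v = Q·S₀ / V = 29500 × 120 g/m³ / 5730 m³ = 617.8 g/(m³·d) = 0.6178 kg BOD₅/(m³·d).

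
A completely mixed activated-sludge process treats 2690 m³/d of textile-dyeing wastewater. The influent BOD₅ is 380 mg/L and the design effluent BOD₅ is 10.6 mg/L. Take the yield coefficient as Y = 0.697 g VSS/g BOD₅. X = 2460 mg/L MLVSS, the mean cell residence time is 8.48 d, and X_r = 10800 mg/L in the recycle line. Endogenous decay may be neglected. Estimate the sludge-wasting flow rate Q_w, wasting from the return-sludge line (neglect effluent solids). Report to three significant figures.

V·X = Y·Q·ΔS·θ_c gives V = 0.697 × 2690 × (380 − 10.6) × 8.48 / 2460 = 2387 m³.
Wasting from the return line (neglecting effluent solids): Q_w = V·X / (θ_c·X_r) = 2387 × 2460 / (8.48 × 10800) = 64.13 m³/d.

Q_w ≈ 64.1 m³/d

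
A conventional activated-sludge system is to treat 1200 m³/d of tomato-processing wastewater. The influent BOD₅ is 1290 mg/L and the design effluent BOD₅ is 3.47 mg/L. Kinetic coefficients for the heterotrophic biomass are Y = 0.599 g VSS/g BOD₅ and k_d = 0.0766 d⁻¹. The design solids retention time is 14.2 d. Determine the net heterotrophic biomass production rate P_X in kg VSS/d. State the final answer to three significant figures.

P_X ≈ 443 kg VSS/d

Correct the yield for decay: Y_obs = Y/(1 + k_d θ_c) = 0.599 / (1 + 0.0766 × 14.2) = 0.599 / 2.088 = 0.2869.
Substrate removed = Q·(S₀ − S) = 1200 m³/d × (1290 − 3.47) g/m³ = 1.54×10^6 g/d = 1544 kg/d.
Biomass produced: P_X = Y_obs·Q·ΔS = 0.2869 × 1544 ≈ 443.0 kg VSS/d.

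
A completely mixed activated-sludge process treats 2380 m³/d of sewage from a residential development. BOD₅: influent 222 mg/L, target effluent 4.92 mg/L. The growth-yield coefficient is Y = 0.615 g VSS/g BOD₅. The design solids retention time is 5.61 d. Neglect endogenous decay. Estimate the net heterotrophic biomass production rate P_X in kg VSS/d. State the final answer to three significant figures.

P_X ≈ 318 kg VSS/d

With endogenous decay neglected, the observed yield equals the true yield: Y_obs = Y = 0.615 g VSS/g BOD₅.
Substrate removed = Q·(S₀ − S) = 2380 m³/d × (222 − 4.92) g/m³ = 5.17×10^5 g/d = 516.7 kg/d.
P_X = Y_obs · Q(S₀ − S) = 0.6150 × 516.7 = 317.7 kg VSS/d.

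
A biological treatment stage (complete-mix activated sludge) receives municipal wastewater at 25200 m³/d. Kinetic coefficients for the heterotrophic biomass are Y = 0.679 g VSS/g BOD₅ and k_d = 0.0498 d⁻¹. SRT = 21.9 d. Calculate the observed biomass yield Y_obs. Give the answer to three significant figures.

The observed yield is Y_obs = Y/(1 + k_d·θ_c) = 0.679 / (1 + 0.0498 × 21.9) = 0.679 / 2.091 = 0.3248 g VSS per g BOD₅ removed.

Y_obs ≈ 0.325 g VSS/g BOD₅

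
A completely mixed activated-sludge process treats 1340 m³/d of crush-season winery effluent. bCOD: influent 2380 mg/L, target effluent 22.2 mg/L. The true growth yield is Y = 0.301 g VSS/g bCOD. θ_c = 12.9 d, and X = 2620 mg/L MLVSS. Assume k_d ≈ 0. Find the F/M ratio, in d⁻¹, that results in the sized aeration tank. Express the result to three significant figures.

V·X = Y·Q·ΔS·θ_c gives V = 0.301 × 1340 × (2380 − 22.2) × 12.9 / 2620 = 4682 m³.
Food-to-microorganism ratio F/M = Q S₀ / (V X) = 1340 × 2380 / (4682 × 2620) = 0.2600 d⁻¹.

F/M ≈ 0.260 d⁻¹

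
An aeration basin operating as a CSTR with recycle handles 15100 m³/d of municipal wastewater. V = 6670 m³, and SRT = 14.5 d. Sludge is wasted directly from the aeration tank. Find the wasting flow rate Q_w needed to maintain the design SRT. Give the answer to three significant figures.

Q_w ≈ 460 m³/d

For wasting at MLVSS concentration, Q_w = V/θ_c = 6670/14.5 = 460.0 m³/d.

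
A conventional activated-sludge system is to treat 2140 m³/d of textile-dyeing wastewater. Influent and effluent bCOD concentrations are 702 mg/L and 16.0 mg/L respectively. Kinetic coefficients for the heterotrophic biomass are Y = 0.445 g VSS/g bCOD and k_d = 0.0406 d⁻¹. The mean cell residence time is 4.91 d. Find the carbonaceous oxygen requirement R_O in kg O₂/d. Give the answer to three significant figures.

R_O ≈ 695 kg O₂/d

The observed yield is Y_obs = Y/(1 + k_d·θ_c) = 0.445 / (1 + 0.0406 × 4.91) = 0.445 / 1.199 = 0.3710 g VSS per g bCOD removed.
Substrate removed = Q·(S₀ − S) = 2140 m³/d × (702 − 16.0) g/m³ = 1.47×10^6 g/d = 1468 kg/d.
Biomass synthesised: P_X = Y_obs × 1468 = 544.7 kg VSS/d.
R_O = Q·ΔS − 1.42 P_X = 1468 − 773.5 = 694.6 kg O₂/d.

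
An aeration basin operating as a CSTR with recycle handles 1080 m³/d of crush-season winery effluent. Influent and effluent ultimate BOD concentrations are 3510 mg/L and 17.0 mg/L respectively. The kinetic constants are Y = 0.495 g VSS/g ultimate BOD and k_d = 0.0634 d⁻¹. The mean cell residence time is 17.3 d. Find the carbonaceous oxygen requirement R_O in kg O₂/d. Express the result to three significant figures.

R_O ≈ 2510 kg O₂/d

Observed yield with endogenous decay: Y_obs = Y / (1 + k_d·θ_c) = 0.495 / (1 + 0.0634 × 17.3) = 0.495 / 2.097 = 0.2361 g VSS/g ultimate BOD.
ΔS = 3510 − 17.0 = 3493 mg/L, so the substrate removal rate is 1080 × 3493/1000 = 3772 kg ultimate BOD/d.
Biomass synthesised: P_X = Y_obs × 3772 = 890.6 kg VSS/d.
R_O = Q·ΔS − 1.42 P_X = 3772 − 1265 = 2508 kg O₂/d.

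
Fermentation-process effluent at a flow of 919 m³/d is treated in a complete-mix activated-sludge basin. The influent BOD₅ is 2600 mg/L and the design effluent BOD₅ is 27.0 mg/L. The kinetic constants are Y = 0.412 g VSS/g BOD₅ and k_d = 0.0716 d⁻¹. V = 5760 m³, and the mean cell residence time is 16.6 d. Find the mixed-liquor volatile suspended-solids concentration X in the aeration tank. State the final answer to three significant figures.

X ≈ 1280 mg/L

X = Y·Q·ΔS·θ_c / [V·(1 + k_d θ_c)] = 0.412 × 919 × (2600 − 27.0) × 16.6 / [5760 × (1 + 0.0716 × 16.6)] = 1283 mg/L.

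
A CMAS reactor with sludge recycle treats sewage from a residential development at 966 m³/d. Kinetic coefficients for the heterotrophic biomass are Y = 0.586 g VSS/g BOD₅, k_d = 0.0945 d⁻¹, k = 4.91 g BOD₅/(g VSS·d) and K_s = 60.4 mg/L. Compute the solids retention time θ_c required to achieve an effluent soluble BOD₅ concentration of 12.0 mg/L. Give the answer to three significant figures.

From 1/θ_c = Y·k·S/(K_s + S) − k_d: Y·k·S/(K_s+S) = 0.586 × 4.91 × 12.0 / (60.4 + 12.0) = 0.4769 d⁻¹.
θ_c = 1/(μ − k_d) = 1/(0.4769 − 0.0945) = 1/0.3824 = 2.615 d.

θ_c ≈ 2.62 d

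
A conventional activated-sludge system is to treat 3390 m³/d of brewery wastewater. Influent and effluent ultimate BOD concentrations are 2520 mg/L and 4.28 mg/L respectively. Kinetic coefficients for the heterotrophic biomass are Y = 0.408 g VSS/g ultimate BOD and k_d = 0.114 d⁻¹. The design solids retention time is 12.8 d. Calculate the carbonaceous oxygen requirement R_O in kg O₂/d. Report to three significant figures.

R_O ≈ 6520 kg O₂/d

Correct the yield for decay: Y_obs = Y/(1 + k_d θ_c) = 0.408 / (1 + 0.114 × 12.8) = 0.408 / 2.459 = 0.1659.
Substrate removed = Q·(S₀ − S) = 3390 m³/d × (2520 − 4.28) g/m³ = 8.53×10^6 g/d = 8528 kg/d.
Net sludge production P_X = 0.1659 × 8528 = 1415 kg VSS/d.
R_O = Q·(S₀ − S) − 1.42·P_X = 8528 − 1.42 × 1415 = 6519 kg O₂/d.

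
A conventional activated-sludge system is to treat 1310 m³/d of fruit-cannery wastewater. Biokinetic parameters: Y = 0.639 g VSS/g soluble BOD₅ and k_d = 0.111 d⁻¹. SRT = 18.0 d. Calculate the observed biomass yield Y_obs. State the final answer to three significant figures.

Y_obs ≈ 0.213 g VSS/g soluble BOD₅

Y_obs = Y / (1 + k_d θ_c) = 0.639 / (1 + 0.111 × 18.0) = 0.639 / 2.998 = 0.2131.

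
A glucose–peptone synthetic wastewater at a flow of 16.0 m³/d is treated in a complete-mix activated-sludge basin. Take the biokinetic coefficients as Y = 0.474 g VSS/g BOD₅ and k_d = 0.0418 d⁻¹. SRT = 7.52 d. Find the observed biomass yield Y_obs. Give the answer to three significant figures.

The observed yield is Y_obs = Y/(1 + k_d·θ_c) = 0.474 / (1 + 0.0418 × 7.52) = 0.474 / 1.314 = 0.3606 g VSS per g BOD₅ removed.

Y_obs ≈ 0.361 g VSS/g BOD₅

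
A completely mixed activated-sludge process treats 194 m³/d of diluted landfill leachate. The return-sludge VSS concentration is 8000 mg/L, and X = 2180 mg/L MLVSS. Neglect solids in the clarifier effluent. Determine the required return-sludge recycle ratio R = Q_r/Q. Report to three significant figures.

R ≈ 0.375

Mass balance around the secondary clarifier (neglecting effluent solids): R = X / (X_r − X) = 2180 / (8000 − 2180) = 0.3746.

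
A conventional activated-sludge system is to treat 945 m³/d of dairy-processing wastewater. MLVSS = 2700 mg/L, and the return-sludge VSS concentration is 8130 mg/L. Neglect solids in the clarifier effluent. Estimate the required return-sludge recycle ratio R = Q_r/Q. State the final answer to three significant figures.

R ≈ 0.497

Mass balance around the secondary clarifier (neglecting effluent solids): R = X / (X_r − X) = 2700 / (8130 − 2700) = 0.4972.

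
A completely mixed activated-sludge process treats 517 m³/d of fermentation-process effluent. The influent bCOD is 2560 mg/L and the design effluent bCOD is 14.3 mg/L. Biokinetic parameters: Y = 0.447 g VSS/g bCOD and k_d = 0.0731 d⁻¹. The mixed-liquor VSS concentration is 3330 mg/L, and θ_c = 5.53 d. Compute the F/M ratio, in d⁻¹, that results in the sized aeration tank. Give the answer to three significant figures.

Steady-state biomass mass balance: V·X·(1 + k_d·θ_c) = Y·Q·(S₀ − S)·θ_c, so V = 0.447 × 517 × (2560 − 14.3) × 5.53 / [3330 × (1 + 0.0731 × 5.53)] = 3.25×10^6 / 4676 = 695.7 m³.
F/M = Q·S₀ / (V·X) = 517 × 2560 / (695.7 × 3330) = 0.5713 g bCOD·(g VSS·d)⁻¹.

F/M ≈ 0.571 d⁻¹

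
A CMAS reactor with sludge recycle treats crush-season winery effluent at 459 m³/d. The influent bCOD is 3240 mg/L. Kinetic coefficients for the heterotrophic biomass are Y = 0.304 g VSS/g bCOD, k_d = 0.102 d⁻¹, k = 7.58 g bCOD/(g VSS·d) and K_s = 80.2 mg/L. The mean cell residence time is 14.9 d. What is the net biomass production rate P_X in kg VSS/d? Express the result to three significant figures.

From the Monod/SRT balance for a CMAS, S = K_s·(1+k_d θ_c)/[θ_c·(Y k − k_d) − 1] = 80.2 × (1 + 0.102 × 14.9) / [14.9 × (0.304 × 7.58 − 0.102) − 1] = 202.1 / 31.81 = 6.352 mg/L.
Observed yield with endogenous decay: Y_obs = Y / (1 + k_d·θ_c) = 0.304 / (1 + 0.102 × 14.9) = 0.304 / 2.520 = 0.1206 g VSS/g bCOD.
Substrate removed = Q·(S₀ − S) = 459 m³/d × (3240 − 6.35) g/m³ = 1.48×10^6 g/d = 1484 kg/d.
Net biomass production P_X = Y_obs × Q·(S₀ − S) = 0.1206 × 1484 = 179.1 kg VSS/d.

P_X ≈ 179 kg VSS/d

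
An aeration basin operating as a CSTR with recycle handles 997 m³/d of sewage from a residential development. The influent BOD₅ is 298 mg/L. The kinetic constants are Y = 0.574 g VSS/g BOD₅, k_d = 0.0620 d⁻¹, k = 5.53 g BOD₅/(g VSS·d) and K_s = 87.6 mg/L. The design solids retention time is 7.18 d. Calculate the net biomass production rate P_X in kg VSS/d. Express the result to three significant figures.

From the Monod/SRT balance for a CMAS, S = K_s·(1+k_d θ_c)/[θ_c·(Y k − k_d) − 1] = 87.6 × (1 + 0.0620 × 7.18) / [7.18 × (0.574 × 5.53 − 0.0620) − 1] = 126.6 / 21.35 = 5.931 mg/L.
Correct the yield for decay: Y_obs = Y/(1 + k_d θ_c) = 0.574 / (1 + 0.0620 × 7.18) = 0.574 / 1.445 = 0.3972.
Q·(S₀ − S) = 997 × (298 − 5.93) × 10⁻³ = 291.2 kg/d removed.
P_X = Y_obs · Q(S₀ − S) = 0.3972 × 291.2 = 115.7 kg VSS/d.

P_X ≈ 116 kg VSS/d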